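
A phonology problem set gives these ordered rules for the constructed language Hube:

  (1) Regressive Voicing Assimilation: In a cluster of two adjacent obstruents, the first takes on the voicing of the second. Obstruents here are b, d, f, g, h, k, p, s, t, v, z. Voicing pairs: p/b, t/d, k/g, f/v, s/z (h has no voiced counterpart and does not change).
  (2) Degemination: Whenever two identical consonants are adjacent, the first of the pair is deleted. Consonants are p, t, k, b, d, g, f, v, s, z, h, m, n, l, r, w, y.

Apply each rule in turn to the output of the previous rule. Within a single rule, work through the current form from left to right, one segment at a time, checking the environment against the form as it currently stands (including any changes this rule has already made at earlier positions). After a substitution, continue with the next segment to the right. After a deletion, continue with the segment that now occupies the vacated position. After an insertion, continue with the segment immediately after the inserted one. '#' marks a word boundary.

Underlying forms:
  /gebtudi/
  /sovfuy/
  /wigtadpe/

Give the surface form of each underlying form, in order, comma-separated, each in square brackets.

/gebtudi/:
  (1) Regressive Voicing Assimilation: [gebtudi] → [geptudi]
  (2) Degemination: no change — [geptudi]
/sovfuy/:
  (1) Regressive Voicing Assimilation: [sovfuy] → [soffuy]
  (2) Degemination: [soffuy] → [sofuy]
/wigtadpe/:
  (1) Regressive Voicing Assimilation: [wigtadpe] → [wiktatpe]
  (2) Degemination: no change — [wiktatpe]

[geptudi], [sofuy], [wiktatpe]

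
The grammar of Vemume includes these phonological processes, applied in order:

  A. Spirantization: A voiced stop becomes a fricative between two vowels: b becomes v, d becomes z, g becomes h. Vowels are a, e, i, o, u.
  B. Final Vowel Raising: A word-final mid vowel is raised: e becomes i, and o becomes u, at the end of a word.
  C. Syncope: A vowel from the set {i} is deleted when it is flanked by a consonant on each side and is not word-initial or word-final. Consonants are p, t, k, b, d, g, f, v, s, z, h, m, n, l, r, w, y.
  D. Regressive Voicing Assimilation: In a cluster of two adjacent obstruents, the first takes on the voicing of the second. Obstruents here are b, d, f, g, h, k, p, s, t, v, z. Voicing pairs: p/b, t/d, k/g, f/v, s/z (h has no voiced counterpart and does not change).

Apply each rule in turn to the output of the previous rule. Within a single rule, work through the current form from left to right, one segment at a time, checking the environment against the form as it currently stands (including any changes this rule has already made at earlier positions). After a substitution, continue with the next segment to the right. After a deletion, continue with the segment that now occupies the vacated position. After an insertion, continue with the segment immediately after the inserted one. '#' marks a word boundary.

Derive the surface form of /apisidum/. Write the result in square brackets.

A Spirantization: [apisidum] → [apisizum]
B Final Vowel Raising: no change — [apisizum]
C Syncope: [apisizum] → [apszum]
D Regressive Voicing Assimilation: [apszum] → [apzzum]

[apzzum]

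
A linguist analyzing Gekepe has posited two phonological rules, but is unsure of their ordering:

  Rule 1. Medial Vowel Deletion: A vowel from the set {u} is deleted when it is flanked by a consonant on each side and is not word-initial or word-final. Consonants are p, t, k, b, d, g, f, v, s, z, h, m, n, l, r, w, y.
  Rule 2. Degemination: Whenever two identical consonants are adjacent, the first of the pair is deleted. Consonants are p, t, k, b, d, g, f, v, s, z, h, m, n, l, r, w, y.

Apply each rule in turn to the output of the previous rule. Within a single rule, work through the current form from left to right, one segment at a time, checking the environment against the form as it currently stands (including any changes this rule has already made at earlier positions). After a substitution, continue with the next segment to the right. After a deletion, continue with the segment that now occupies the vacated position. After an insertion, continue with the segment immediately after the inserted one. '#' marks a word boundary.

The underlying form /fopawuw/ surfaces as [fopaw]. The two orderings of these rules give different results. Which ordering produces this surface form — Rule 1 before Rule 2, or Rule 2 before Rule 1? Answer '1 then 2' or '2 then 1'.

1 then 2

Order 1 then 2:
  1 Medial Vowel Deletion: [fopawuw] → [fopaww]
  2 Degemination: [fopaww] → [fopaw]
  result: [fopaw]
Order 2 then 1:
  2 Degemination: no change — [fopawuw]
  1 Medial Vowel Deletion: [fopawuw] → [fopaww]
  result: [fopaww]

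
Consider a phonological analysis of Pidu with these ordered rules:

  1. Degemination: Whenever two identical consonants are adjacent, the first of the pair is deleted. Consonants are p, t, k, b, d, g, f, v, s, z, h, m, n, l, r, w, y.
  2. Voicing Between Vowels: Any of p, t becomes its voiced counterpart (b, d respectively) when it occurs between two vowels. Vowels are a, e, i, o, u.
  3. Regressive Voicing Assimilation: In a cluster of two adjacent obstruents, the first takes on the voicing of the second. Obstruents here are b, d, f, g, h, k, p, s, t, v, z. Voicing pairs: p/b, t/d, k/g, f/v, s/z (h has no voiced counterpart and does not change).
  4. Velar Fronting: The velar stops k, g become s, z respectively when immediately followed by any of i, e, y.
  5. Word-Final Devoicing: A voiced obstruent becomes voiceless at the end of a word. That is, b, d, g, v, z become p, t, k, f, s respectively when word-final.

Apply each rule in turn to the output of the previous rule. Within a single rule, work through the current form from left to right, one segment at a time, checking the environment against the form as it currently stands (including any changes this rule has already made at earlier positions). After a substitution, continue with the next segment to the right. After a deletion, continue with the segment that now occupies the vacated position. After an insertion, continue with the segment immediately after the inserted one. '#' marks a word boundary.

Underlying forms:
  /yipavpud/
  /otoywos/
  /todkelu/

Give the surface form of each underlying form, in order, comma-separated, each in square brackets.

/yipavpud/:
  1 Degemination: no change — [yipavpud]
  2 Voicing Between Vowels: [yipavpud] → [yibavpud]
  3 Regressive Voicing Assimilation: [yibavpud] → [yibafpud]
  4 Velar Fronting: no change — [yibafpud]
  5 Word-Final Devoicing: [yibafpud] → [yibafput]
/otoywos/:
  1 Degemination: no change — [otoywos]
  2 Voicing Between Vowels: [otoywos] → [odoywos]
  3 Regressive Voicing Assimilation: no change — [odoywos]
  4 Velar Fronting: no change — [odoywos]
  5 Word-Final Devoicing: no change — [odoywos]
/todkelu/:
  1 Degemination: no change — [todkelu]
  2 Voicing Between Vowels: no change — [todkelu]
  3 Regressive Voicing Assimilation: [todkelu] → [totkelu]
  4 Velar Fronting: [totkelu] → [totselu]
  5 Word-Final Devoicing: no change — [totselu]

[yibafput], [odoywos], [totselu]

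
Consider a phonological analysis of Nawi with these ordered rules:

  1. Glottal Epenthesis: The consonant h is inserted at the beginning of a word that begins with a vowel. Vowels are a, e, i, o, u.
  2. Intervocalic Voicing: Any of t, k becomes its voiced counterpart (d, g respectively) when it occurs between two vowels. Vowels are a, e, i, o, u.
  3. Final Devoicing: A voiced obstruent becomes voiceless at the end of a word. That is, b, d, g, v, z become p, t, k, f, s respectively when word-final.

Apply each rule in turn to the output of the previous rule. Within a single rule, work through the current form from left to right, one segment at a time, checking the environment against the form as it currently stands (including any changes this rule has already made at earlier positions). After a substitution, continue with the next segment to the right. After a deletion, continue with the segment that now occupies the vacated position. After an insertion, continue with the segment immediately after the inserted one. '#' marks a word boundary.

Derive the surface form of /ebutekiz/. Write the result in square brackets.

[hebudegis]

1 Glottal Epenthesis: [ebutekiz] → [hebutekiz]
2 Intervocalic Voicing: [hebutekiz] → [hebudegiz]
3 Final Devoicing: [hebudegiz] → [hebudegis]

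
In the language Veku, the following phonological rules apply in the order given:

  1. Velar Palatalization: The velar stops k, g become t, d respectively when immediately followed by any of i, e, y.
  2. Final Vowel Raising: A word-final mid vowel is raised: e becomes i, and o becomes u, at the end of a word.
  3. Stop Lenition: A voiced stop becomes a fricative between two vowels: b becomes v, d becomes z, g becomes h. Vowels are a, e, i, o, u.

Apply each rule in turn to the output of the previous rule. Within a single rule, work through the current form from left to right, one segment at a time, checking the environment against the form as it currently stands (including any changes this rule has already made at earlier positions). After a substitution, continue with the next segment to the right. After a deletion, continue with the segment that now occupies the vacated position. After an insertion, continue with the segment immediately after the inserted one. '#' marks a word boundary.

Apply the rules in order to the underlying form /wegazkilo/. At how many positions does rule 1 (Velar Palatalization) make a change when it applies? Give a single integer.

1

1 Velar Palatalization: [wegazkilo] → [wegaztilo]
2 Final Vowel Raising: [wegaztilo] → [wegaztilu]
3 Stop Lenition: [wegaztilu] → [wehaztilu]
Rule 1 changed 1 position(s).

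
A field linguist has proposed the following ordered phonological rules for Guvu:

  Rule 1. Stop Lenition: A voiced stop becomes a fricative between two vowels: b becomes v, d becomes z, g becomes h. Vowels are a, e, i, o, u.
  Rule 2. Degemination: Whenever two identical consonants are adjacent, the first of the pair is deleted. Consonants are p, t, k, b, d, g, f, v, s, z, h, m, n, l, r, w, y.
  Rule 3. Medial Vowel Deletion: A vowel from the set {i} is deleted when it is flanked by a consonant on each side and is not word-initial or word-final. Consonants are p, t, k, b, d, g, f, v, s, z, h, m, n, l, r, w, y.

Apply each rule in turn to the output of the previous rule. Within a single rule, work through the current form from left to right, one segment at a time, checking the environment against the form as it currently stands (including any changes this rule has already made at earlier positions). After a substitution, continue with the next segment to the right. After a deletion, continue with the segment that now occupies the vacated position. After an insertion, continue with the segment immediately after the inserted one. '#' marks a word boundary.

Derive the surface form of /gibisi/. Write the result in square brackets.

[gvsi]

Rule 1 Stop Lenition: [gibisi] → [givisi]
Rule 2 Degemination: no change — [givisi]
Rule 3 Medial Vowel Deletion: [givisi] → [gvsi]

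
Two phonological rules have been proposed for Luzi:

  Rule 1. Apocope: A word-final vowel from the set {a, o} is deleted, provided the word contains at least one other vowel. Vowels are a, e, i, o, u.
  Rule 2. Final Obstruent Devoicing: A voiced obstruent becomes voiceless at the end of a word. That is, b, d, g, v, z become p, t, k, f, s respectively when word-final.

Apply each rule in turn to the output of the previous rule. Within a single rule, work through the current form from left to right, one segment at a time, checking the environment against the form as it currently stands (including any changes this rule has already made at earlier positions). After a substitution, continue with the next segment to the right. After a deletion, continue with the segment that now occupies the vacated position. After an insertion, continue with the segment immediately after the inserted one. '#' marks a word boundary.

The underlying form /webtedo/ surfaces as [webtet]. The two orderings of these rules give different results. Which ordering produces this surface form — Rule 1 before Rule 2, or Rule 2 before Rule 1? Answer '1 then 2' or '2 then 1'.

1 then 2

Order 1 then 2:
  1 Apocope: [webtedo] → [webted]
  2 Final Obstruent Devoicing: [webted] → [webtet]
  result: [webtet]
Order 2 then 1:
  2 Final Obstruent Devoicing: no change — [webtedo]
  1 Apocope: [webtedo] → [webted]
  result: [webted]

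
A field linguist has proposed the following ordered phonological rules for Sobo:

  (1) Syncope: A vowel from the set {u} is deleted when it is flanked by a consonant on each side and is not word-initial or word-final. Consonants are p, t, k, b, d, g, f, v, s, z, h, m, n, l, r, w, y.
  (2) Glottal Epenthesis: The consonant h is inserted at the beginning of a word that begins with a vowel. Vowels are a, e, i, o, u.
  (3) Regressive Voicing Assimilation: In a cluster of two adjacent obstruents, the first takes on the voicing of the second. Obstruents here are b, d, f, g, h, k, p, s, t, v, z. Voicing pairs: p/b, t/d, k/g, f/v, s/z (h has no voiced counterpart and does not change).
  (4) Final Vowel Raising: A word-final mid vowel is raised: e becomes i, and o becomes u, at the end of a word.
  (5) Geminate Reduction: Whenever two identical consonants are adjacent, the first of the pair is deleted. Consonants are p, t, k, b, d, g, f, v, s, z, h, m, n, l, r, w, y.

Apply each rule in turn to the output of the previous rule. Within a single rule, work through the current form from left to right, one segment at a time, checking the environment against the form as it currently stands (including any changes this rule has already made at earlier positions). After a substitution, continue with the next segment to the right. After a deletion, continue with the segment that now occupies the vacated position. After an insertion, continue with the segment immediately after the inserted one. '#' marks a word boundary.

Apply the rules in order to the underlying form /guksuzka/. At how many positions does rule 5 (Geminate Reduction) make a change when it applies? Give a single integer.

1

(1) Syncope: [guksuzka] → [gkszka]
(2) Glottal Epenthesis: no change — [gkszka]
(3) Regressive Voicing Assimilation: [gkszka] → [kkzska]
(4) Final Vowel Raising: no change — [kkzska]
(5) Geminate Reduction: [kkzska] → [kzska]
Rule 5 changed 1 position(s).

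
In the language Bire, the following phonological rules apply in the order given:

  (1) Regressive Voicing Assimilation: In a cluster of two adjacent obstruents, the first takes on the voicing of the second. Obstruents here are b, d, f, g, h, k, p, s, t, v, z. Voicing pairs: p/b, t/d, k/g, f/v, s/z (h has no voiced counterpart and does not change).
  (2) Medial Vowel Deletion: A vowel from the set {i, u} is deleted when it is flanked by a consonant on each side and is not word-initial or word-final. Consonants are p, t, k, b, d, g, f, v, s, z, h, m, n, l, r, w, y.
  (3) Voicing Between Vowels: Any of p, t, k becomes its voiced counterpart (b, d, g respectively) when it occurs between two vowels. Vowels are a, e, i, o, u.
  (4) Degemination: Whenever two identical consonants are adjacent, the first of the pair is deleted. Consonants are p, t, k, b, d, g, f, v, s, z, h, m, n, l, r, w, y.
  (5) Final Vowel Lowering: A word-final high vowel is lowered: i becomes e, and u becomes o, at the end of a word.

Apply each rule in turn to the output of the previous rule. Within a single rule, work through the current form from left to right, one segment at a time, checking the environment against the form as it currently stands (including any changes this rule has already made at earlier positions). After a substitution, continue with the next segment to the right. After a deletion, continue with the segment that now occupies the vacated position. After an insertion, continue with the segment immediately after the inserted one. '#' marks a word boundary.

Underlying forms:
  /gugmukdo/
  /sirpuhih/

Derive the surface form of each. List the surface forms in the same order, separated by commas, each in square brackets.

/gugmukdo/:
  (1) Regressive Voicing Assimilation: [gugmukdo] → [gugmugdo]
  (2) Medial Vowel Deletion: [gugmugdo] → [ggmgdo]
  (3) Voicing Between Vowels: no change — [ggmgdo]
  (4) Degemination: [ggmgdo] → [gmgdo]
  (5) Final Vowel Lowering: no change — [gmgdo]
/sirpuhih/:
  (1) Regressive Voicing Assimilation: no change — [sirpuhih]
  (2) Medial Vowel Deletion: [sirpuhih] → [srphh]
  (3) Voicing Between Vowels: no change — [srphh]
  (4) Degemination: [srphh] → [srph]
  (5) Final Vowel Lowering: no change — [srph]

[gmgdo], [srph]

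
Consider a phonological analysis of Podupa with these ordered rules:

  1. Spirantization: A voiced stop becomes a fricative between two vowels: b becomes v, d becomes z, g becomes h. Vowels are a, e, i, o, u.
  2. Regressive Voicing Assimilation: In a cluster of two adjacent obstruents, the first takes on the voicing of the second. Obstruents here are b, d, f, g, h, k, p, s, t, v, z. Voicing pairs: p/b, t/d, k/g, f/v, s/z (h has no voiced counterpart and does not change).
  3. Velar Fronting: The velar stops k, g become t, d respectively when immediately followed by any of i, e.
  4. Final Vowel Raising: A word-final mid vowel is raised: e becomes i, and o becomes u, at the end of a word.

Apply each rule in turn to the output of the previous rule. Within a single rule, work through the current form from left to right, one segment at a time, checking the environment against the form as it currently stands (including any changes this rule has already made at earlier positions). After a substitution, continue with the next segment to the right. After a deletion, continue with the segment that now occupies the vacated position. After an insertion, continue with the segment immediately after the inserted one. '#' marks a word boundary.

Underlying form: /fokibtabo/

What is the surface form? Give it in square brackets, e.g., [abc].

1 Spirantization: [fokibtabo] → [fokibtavo]
2 Regressive Voicing Assimilation: [fokibtavo] → [fokiptavo]
3 Velar Fronting: [fokiptavo] → [fotiptavo]
4 Final Vowel Raising: [fotiptavo] → [fotiptavu]

[fotiptavu]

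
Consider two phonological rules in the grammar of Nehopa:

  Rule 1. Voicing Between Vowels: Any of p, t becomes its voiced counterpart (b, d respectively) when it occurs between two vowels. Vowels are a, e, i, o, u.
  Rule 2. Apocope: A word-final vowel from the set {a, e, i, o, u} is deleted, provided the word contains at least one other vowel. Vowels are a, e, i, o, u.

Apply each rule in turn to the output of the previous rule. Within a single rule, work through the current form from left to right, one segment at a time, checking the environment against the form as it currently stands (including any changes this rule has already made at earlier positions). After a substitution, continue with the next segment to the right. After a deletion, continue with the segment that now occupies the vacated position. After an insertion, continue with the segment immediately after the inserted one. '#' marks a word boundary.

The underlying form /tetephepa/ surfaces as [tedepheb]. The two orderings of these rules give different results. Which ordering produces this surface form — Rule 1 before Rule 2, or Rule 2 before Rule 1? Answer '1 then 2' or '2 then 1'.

1 then 2

Order 1 then 2:
  1 Voicing Between Vowels: [tetephepa] → [tedepheba]
  2 Apocope: [tedepheba] → [tedepheb]
  result: [tedepheb]
Order 2 then 1:
  2 Apocope: [tetephepa] → [tetephep]
  1 Voicing Between Vowels: [tetephep] → [tedephep]
  result: [tedephep]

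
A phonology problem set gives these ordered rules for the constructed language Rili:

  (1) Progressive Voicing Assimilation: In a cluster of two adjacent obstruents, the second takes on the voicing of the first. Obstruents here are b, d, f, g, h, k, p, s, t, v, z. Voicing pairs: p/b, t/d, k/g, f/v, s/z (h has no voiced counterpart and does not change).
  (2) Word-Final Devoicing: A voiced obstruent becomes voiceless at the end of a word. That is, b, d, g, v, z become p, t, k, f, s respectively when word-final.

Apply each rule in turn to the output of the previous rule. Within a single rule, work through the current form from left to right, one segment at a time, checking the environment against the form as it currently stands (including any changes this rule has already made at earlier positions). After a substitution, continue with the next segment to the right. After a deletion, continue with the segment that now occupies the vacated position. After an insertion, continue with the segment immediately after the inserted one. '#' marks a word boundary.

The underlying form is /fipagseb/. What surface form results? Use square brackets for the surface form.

(1) Progressive Voicing Assimilation: [fipagseb] → [fipagzeb]
(2) Word-Final Devoicing: [fipagzeb] → [fipagzep]

[fipagzep]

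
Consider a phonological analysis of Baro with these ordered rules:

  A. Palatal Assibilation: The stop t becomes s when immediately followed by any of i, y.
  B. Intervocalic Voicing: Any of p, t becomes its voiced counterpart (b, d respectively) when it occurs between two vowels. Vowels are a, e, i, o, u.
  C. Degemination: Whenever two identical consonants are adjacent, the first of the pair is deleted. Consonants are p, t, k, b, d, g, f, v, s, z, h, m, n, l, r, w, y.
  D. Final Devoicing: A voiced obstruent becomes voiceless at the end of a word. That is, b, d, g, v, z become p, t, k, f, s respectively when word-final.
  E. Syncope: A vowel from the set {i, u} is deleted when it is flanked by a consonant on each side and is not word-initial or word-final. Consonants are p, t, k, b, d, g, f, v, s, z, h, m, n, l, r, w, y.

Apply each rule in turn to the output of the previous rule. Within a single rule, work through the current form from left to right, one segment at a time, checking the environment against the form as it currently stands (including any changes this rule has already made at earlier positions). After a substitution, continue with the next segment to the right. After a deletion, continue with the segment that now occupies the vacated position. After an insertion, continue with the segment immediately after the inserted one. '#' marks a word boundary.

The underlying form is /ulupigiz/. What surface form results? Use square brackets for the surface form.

A Palatal Assibilation: no change — [ulupigiz]
B Intervocalic Voicing: [ulupigiz] → [ulubigiz]
C Degemination: no change — [ulubigiz]
D Final Devoicing: [ulubigiz] → [ulubigis]
E Syncope: [ulubigis] → [ulbgs]

[ulbgs]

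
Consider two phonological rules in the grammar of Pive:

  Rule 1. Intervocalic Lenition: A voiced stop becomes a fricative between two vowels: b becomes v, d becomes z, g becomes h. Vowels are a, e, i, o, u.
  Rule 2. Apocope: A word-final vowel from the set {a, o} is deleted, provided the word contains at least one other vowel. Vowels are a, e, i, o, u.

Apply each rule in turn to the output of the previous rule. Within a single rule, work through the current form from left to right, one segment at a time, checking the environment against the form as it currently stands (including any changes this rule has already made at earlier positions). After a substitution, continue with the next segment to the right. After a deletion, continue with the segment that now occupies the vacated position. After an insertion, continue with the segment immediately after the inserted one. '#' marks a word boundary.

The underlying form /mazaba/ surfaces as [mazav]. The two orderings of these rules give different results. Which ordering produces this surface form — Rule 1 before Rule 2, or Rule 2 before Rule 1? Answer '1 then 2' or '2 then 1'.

1 then 2

Order 1 then 2:
  1 Intervocalic Lenition: [mazaba] → [mazava]
  2 Apocope: [mazava] → [mazav]
  result: [mazav]
Order 2 then 1:
  2 Apocope: [mazaba] → [mazab]
  1 Intervocalic Lenition: no change — [mazab]
  result: [mazab]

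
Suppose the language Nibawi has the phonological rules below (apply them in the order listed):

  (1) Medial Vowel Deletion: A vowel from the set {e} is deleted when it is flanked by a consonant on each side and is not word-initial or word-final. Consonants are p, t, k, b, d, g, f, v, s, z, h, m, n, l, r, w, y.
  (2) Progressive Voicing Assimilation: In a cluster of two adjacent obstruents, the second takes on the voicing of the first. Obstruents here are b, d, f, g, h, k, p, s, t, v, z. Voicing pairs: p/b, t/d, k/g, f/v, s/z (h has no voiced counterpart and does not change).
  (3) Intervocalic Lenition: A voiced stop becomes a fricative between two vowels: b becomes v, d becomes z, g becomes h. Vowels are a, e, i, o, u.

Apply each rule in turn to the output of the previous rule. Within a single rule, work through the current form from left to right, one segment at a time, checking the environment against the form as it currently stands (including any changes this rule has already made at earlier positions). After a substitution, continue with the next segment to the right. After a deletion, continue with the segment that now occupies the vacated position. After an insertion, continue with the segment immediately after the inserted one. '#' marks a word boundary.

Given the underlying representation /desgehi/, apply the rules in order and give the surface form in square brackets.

[dzghi]

(1) Medial Vowel Deletion: [desgehi] → [dsghi]
(2) Progressive Voicing Assimilation: [dsghi] → [dzghi]
(3) Intervocalic Lenition: no change — [dzghi]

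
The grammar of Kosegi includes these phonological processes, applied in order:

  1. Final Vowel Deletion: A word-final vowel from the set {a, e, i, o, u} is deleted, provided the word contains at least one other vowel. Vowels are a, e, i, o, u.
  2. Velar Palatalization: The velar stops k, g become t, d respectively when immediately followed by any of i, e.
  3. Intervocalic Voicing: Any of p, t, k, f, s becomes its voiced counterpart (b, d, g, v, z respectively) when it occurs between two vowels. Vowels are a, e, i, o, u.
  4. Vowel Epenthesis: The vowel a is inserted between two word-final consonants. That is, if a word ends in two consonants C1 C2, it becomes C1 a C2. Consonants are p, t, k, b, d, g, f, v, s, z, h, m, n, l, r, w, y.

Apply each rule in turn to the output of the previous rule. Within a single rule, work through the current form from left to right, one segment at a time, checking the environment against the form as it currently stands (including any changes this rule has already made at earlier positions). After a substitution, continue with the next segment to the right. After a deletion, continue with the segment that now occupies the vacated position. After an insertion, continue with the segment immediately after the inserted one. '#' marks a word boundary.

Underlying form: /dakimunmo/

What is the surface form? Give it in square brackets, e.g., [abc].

1 Final Vowel Deletion: [dakimunmo] → [dakimunm]
2 Velar Palatalization: [dakimunm] → [datimunm]
3 Intervocalic Voicing: [datimunm] → [dadimunm]
4 Vowel Epenthesis: [dadimunm] → [dadimunam]

[dadimunam]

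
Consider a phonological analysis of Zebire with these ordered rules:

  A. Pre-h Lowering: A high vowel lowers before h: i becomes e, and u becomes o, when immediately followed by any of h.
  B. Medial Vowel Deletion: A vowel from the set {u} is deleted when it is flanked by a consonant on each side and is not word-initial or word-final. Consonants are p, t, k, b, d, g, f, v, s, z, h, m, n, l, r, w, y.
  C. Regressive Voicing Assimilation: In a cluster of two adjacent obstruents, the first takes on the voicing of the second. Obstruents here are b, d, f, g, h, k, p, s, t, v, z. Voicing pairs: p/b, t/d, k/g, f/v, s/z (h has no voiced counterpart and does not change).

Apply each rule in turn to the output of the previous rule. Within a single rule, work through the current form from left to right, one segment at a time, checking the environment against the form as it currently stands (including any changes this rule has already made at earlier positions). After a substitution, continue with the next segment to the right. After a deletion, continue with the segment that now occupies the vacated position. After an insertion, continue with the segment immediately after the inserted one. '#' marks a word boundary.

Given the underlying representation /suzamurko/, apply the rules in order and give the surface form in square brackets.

A Pre-h Lowering: no change — [suzamurko]
B Medial Vowel Deletion: [suzamurko] → [szamrko]
C Regressive Voicing Assimilation: [szamrko] → [zzamrko]

[zzamrko]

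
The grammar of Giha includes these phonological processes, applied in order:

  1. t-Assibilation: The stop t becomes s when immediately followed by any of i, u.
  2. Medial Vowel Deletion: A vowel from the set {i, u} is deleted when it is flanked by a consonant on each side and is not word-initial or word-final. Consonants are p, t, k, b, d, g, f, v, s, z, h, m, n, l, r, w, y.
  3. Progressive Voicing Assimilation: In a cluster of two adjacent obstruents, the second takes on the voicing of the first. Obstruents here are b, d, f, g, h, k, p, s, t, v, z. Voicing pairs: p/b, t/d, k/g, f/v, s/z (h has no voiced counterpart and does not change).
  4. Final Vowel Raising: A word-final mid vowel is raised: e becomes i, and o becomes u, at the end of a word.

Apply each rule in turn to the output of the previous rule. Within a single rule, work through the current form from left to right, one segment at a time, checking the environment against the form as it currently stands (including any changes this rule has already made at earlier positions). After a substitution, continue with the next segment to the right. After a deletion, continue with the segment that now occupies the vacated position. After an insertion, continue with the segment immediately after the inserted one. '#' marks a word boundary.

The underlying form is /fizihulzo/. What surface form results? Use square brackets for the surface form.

[fshlzu]

1 t-Assibilation: no change — [fizihulzo]
2 Medial Vowel Deletion: [fizihulzo] → [fzhlzo]
3 Progressive Voicing Assimilation: [fzhlzo] → [fshlzo]
4 Final Vowel Raising: [fshlzo] → [fshlzu]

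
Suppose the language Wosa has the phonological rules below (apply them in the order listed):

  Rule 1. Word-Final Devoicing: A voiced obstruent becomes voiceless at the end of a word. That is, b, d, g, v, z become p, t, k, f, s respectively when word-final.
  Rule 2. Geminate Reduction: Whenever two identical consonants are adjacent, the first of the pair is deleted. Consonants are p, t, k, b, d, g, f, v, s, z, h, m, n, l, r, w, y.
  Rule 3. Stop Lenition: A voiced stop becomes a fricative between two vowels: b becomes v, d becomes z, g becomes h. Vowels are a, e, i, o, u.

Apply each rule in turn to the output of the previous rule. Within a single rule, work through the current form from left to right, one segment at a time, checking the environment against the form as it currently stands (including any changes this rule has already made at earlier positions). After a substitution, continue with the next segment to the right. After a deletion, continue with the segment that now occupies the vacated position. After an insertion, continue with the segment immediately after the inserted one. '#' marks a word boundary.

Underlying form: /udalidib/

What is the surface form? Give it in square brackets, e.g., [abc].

[uzalizip]

Rule 1 Word-Final Devoicing: [udalidib] → [udalidip]
Rule 2 Geminate Reduction: no change — [udalidip]
Rule 3 Stop Lenition: [udalidip] → [uzalizip]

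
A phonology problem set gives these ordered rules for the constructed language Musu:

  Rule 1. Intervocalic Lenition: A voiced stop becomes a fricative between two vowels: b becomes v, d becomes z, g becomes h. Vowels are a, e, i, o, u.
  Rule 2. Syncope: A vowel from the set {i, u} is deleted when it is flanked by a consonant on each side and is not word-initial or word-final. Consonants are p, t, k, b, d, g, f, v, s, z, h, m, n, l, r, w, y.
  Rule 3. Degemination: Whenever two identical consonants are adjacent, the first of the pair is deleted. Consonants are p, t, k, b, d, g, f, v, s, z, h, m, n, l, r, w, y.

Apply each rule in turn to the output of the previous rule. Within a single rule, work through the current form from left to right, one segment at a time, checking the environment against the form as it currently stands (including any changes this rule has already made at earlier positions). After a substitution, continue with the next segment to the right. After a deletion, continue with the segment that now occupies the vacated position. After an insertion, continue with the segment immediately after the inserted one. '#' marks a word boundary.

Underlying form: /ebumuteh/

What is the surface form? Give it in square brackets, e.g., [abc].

[evmteh]

Rule 1 Intervocalic Lenition: [ebumuteh] → [evumuteh]
Rule 2 Syncope: [evumuteh] → [evmteh]
Rule 3 Degemination: no change — [evmteh]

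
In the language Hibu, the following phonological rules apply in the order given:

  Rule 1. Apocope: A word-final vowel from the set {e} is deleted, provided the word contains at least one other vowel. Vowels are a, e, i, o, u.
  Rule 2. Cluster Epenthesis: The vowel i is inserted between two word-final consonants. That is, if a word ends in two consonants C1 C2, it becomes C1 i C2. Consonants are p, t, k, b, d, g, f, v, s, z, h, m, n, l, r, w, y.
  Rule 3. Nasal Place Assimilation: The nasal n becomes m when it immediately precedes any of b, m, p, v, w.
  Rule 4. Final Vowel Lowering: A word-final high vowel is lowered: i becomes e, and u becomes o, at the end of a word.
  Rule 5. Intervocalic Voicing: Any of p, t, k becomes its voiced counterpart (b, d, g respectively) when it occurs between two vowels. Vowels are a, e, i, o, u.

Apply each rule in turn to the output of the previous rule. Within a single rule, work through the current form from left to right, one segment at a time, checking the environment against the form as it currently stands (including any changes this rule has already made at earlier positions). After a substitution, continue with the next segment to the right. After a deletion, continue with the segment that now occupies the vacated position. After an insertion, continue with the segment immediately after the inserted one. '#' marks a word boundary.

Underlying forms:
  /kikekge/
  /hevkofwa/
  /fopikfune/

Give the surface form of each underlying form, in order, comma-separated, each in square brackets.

[kigegig], [hevkofwa], [fobikfun]

/kikekge/:
  Rule 1 Apocope: [kikekge] → [kikekg]
  Rule 2 Cluster Epenthesis: [kikekg] → [kikekig]
  Rule 3 Nasal Place Assimilation: no change — [kikekig]
  Rule 4 Final Vowel Lowering: no change — [kikekig]
  Rule 5 Intervocalic Voicing: [kikekig] → [kigegig]
/hevkofwa/:
  Rule 1 Apocope: no change — [hevkofwa]
  Rule 2 Cluster Epenthesis: no change — [hevkofwa]
  Rule 3 Nasal Place Assimilation: no change — [hevkofwa]
  Rule 4 Final Vowel Lowering: no change — [hevkofwa]
  Rule 5 Intervocalic Voicing: no change — [hevkofwa]
/fopikfune/:
  Rule 1 Apocope: [fopikfune] → [fopikfun]
  Rule 2 Cluster Epenthesis: no change — [fopikfun]
  Rule 3 Nasal Place Assimilation: no change — [fopikfun]
  Rule 4 Final Vowel Lowering: no change — [fopikfun]
  Rule 5 Intervocalic Voicing: [fopikfun] → [fobikfun]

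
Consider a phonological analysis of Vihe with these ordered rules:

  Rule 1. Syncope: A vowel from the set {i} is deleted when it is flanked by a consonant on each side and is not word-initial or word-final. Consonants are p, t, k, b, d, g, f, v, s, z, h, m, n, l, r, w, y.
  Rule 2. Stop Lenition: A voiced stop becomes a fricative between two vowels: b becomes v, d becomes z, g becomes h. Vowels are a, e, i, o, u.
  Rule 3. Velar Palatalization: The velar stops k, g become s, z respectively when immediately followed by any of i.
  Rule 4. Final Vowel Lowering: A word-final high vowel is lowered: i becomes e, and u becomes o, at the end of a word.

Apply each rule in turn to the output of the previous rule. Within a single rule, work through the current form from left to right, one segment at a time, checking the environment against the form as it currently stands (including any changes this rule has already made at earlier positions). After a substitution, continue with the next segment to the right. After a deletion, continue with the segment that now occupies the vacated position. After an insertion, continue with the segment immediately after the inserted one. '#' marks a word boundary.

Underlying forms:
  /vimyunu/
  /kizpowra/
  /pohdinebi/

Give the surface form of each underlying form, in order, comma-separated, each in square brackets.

[vmyuno], [kzpowra], [pohdneve]

/vimyunu/:
  Rule 1 Syncope: [vimyunu] → [vmyunu]
  Rule 2 Stop Lenition: no change — [vmyunu]
  Rule 3 Velar Palatalization: no change — [vmyunu]
  Rule 4 Final Vowel Lowering: [vmyunu] → [vmyuno]
/kizpowra/:
  Rule 1 Syncope: [kizpowra] → [kzpowra]
  Rule 2 Stop Lenition: no change — [kzpowra]
  Rule 3 Velar Palatalization: no change — [kzpowra]
  Rule 4 Final Vowel Lowering: no change — [kzpowra]
/pohdinebi/:
  Rule 1 Syncope: [pohdinebi] → [pohdnebi]
  Rule 2 Stop Lenition: [pohdnebi] → [pohdnevi]
  Rule 3 Velar Palatalization: no change — [pohdnevi]
  Rule 4 Final Vowel Lowering: [pohdnevi] → [pohdneve]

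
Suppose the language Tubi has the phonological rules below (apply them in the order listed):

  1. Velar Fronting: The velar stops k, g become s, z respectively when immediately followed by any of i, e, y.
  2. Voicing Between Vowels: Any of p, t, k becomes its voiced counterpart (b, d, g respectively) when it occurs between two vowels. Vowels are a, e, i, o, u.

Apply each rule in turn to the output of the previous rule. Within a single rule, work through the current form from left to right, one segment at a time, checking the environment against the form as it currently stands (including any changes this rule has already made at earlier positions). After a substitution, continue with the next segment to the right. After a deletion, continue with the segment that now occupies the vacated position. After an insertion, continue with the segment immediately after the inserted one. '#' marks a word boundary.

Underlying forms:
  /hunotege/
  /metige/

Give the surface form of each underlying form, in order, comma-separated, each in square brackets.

/hunotege/:
  1 Velar Fronting: [hunotege] → [hunoteze]
  2 Voicing Between Vowels: [hunoteze] → [hunodeze]
/metige/:
  1 Velar Fronting: [metige] → [metize]
  2 Voicing Between Vowels: [metize] → [medize]

[hunodeze], [medize]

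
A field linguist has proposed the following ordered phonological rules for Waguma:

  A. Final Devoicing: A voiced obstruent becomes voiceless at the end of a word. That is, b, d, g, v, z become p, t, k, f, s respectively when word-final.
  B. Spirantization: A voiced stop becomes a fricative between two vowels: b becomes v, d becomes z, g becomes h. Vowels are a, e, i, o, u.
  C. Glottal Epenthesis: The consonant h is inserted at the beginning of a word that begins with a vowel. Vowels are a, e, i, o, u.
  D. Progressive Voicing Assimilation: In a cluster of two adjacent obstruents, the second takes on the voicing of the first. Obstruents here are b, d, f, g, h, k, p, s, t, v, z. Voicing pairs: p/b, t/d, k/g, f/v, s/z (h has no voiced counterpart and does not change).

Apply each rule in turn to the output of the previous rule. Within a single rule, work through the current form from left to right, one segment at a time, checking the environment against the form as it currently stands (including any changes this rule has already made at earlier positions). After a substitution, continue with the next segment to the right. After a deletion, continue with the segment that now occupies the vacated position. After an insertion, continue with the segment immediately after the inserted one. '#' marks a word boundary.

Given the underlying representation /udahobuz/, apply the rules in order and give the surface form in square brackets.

[huzahovus]

A Final Devoicing: [udahobuz] → [udahobus]
B Spirantization: [udahobus] → [uzahovus]
C Glottal Epenthesis: [uzahovus] → [huzahovus]
D Progressive Voicing Assimilation: no change — [huzahovus]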